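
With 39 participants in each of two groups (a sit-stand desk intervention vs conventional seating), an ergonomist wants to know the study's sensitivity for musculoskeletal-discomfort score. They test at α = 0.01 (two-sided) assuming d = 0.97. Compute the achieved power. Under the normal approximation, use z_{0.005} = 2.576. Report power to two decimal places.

For two equal groups, power = Φ(d·√(n/2) − z_{α/2}).
d·√(n/2) = 0.97 × √(39/2) = 0.97 × 4.416 = 4.283.
z_β = 4.283 − 2.576 = 1.707.
Power = Φ(1.707) = 0.956.

power ≈ 0.96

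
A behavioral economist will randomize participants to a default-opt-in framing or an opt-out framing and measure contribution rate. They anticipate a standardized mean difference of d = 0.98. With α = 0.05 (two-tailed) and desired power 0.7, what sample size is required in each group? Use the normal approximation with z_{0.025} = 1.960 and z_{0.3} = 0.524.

For two independent groups with equal n: n = 2·((z_{α/2} + z_β) / d)².
z_{α/2} + z_β = 1.960 + 0.524 = 2.484.
n = 2 × (2.484 / 0.98)² = 2 × 2.535² = 2 × 6.42 = 12.8.
Round up to the next whole participant.

n = 13 per group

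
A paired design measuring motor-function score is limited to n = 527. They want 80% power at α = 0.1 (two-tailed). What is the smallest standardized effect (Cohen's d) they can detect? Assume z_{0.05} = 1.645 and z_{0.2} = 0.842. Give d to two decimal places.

For a single sample (or paired design) of n = 527: d_min = (z_{α/2} + z_β)/√n.
z-sum = 1.645 + 0.842 = 2.487.
d_min = 2.487 / √527 = 2.487 / 22.956 = 0.108.

d_min ≈ 0.11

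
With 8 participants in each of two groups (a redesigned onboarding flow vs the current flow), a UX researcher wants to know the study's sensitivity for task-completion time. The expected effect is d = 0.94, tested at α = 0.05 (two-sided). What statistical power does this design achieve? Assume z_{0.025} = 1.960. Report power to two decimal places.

For two equal groups, power = Φ(d·√(n/2) − z_{α/2}).
d·√(n/2) = 0.94 × √(8/2) = 0.94 × 2.000 = 1.880.
z_β = 1.880 − 1.960 = -0.080.
Power = Φ(-0.080) = 0.468.

power ≈ 0.47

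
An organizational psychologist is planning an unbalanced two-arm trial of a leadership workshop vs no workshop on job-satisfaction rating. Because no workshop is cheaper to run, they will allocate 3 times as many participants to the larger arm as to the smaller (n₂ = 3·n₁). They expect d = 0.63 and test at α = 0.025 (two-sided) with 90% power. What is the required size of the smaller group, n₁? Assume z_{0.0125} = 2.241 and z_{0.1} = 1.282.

With allocation ratio k = n₂/n₁ = 3, Var(x̄₁−x̄₂) = σ²(1/n₁ + 1/(k·n₁)) = σ²·(k+1)/(k·n₁).
So n₁ = (1 + 1/k)·((z_{α/2} + z_β)/d)² = 1.333 × (3.523/0.63)².
n₁ = 1.333 × 31.27 = 41.7.
Round up: n₁ = 42, giving n₂ = 3 × 42 = 126.

n₁ = 42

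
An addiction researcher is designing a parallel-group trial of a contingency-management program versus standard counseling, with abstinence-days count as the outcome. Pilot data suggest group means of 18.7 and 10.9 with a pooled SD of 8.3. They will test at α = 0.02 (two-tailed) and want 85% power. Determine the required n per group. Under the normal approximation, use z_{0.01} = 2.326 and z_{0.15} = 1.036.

n = 26 per group

Cohen's d = |M₁ − M₂| / SD_pooled = |18.7 − 10.9| / 8.3 = 7.8 / 8.3 = 0.940.
For two independent groups with equal n: n = 2·((z_{α/2} + z_β) / d)².
z_{α/2} + z_β = 2.326 + 1.036 = 3.362.
n = 2 × (3.362 / 0.940)² = 2 × 3.577² = 2 × 12.79 = 25.6.
Round up to the next whole participant.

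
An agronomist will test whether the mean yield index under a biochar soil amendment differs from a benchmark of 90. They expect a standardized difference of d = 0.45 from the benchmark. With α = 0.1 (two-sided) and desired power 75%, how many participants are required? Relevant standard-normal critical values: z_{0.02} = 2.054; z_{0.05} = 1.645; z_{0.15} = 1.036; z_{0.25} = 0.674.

For a one-sample test: n = ((z_{α/2} + z_β) / d)².
z_{α/2} + z_β = 1.645 + 0.674 = 2.319.
n = (2.319 / 0.45)² = 5.153² = 26.56.
Round up.

n = 27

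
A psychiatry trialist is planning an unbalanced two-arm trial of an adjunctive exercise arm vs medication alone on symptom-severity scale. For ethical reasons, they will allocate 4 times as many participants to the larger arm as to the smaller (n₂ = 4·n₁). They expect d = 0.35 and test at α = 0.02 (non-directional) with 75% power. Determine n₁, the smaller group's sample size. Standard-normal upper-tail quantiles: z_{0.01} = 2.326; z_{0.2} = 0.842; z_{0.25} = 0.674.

With allocation ratio k = n₂/n₁ = 4, Var(x̄₁−x̄₂) = σ²(1/n₁ + 1/(k·n₁)) = σ²·(k+1)/(k·n₁).
So n₁ = (1 + 1/k)·((z_{α/2} + z_β)/d)² = 1.250 × (3.000/0.35)².
n₁ = 1.250 × 73.47 = 91.8.
Round up: n₁ = 92, giving n₂ = 4 × 92 = 368.

n₁ = 92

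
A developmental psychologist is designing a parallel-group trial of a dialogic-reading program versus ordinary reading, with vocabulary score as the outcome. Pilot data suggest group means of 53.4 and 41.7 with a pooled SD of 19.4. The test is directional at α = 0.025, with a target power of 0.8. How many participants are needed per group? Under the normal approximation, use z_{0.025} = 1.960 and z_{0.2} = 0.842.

Cohen's d = |M₁ − M₂| / SD_pooled = |53.4 − 41.7| / 19.4 = 11.7 / 19.4 = 0.603.
For two independent groups with equal n: n = 2·((z_{α} + z_β) / d)².
z_{α} + z_β = 1.960 + 0.842 = 2.802.
n = 2 × (2.802 / 0.603)² = 2 × 4.647² = 2 × 21.59 = 43.2.
Round up to the next whole participant.

n = 44 per group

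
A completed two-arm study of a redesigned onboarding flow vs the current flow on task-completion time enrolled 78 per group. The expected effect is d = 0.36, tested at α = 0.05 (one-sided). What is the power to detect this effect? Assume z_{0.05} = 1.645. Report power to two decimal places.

power ≈ 0.73

For two equal groups, power = Φ(d·√(n/2) − z_{α}).
d·√(n/2) = 0.36 × √(78/2) = 0.36 × 6.245 = 2.248.
z_β = 2.248 − 1.645 = 0.603.
Power = Φ(0.603) = 0.727.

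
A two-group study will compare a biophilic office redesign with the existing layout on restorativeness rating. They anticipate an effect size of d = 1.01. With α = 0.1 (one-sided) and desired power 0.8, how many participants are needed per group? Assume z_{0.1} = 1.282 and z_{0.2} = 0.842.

n = 9 per group

For two independent groups with equal n: n = 2·((z_{α} + z_β) / d)².
z_{α} + z_β = 1.282 + 0.842 = 2.124.
n = 2 × (2.124 / 1.01)² = 2 × 2.103² = 2 × 4.42 = 8.8.
Round up to the next whole participant.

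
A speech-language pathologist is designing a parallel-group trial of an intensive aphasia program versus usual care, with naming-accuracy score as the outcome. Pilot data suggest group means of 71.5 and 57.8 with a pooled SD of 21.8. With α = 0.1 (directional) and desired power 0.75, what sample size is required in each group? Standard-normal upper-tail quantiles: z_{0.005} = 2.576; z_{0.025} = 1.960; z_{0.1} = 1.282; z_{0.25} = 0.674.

Cohen's d = |M₁ − M₂| / SD_pooled = |71.5 − 57.8| / 21.8 = 13.7 / 21.8 = 0.628.
For two independent groups with equal n: n = 2·((z_{α} + z_β) / d)².
z_{α} + z_β = 1.282 + 0.674 = 1.956.
n = 2 × (1.956 / 0.628)² = 2 × 3.115² = 2 × 9.70 = 19.4.
Round up to the next whole participant.

n = 20 per group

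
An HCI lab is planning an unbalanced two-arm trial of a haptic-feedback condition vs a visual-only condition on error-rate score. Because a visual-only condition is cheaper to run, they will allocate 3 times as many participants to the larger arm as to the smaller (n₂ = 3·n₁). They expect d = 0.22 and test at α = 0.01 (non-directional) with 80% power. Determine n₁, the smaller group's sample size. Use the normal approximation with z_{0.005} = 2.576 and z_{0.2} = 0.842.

With allocation ratio k = n₂/n₁ = 3, Var(x̄₁−x̄₂) = σ²(1/n₁ + 1/(k·n₁)) = σ²·(k+1)/(k·n₁).
So n₁ = (1 + 1/k)·((z_{α/2} + z_β)/d)² = 1.333 × (3.418/0.22)².
n₁ = 1.333 × 241.38 = 321.8.
Round up: n₁ = 322, giving n₂ = 3 × 322 = 966.

n₁ = 322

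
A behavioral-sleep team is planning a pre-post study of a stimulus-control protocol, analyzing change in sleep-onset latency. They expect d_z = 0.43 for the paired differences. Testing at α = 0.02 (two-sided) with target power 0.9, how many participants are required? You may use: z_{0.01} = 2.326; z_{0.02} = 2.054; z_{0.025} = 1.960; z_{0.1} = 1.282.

For a paired (one-sample on differences) test: n = ((z_{α/2} + z_β) / d)².
z_{α/2} + z_β = 2.326 + 1.282 = 3.608.
n = (3.608 / 0.43)² = 8.391² = 70.40.
Round up.

n = 71 pairs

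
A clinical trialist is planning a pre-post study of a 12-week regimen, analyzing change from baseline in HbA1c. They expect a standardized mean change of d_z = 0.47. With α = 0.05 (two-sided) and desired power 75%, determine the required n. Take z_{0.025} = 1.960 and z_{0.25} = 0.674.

For a paired (one-sample on differences) test: n = ((z_{α/2} + z_β) / d)².
z_{α/2} + z_β = 1.960 + 0.674 = 2.634.
n = (2.634 / 0.47)² = 5.604² = 31.41.
Round up.

n = 32 pairs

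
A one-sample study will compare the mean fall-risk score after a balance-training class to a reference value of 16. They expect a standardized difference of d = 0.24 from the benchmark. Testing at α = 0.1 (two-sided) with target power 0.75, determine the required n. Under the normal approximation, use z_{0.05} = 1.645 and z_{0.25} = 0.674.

n = 94

For a one-sample test: n = ((z_{α/2} + z_β) / d)².
z_{α/2} + z_β = 1.645 + 0.674 = 2.319.
n = (2.319 / 0.24)² = 9.662² = 93.36.
Round up.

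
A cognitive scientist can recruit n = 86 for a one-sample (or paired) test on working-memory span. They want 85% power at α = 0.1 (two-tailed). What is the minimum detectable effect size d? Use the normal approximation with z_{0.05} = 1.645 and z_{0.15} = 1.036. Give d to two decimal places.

For a single sample (or paired design) of n = 86: d_min = (z_{α/2} + z_β)/√n.
z-sum = 1.645 + 1.036 = 2.681.
d_min = 2.681 / √86 = 2.681 / 9.274 = 0.289.

d_min ≈ 0.29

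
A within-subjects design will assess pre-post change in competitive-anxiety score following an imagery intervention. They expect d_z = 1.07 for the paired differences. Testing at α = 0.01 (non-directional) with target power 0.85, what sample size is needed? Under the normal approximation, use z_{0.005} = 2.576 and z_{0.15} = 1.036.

n = 12 pairs

For a paired (one-sample on differences) test: n = ((z_{α/2} + z_β) / d)².
z_{α/2} + z_β = 2.576 + 1.036 = 3.612.
n = (3.612 / 1.07)² = 3.376² = 11.40.
Round up.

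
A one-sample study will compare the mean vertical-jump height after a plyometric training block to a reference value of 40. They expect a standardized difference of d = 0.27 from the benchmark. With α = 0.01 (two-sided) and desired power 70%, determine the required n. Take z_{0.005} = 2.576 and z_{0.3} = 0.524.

For a one-sample test: n = ((z_{α/2} + z_β) / d)².
z_{α/2} + z_β = 2.576 + 0.524 = 3.100.
n = (3.100 / 0.27)² = 11.481² = 131.82.
Round up.

n = 132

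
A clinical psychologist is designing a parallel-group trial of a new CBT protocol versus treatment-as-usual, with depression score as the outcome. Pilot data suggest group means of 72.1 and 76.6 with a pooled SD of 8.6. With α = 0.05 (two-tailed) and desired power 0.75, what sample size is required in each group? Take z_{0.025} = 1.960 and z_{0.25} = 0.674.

n = 51 per group

Cohen's d = |M₁ − M₂| / SD_pooled = |72.1 − 76.6| / 8.6 = 4.5 / 8.6 = 0.523.
For two independent groups with equal n: n = 2·((z_{α/2} + z_β) / d)².
z_{α/2} + z_β = 1.960 + 0.674 = 2.634.
n = 2 × (2.634 / 0.523)² = 2 × 5.036² = 2 × 25.36 = 50.7.
Round up to the next whole participant.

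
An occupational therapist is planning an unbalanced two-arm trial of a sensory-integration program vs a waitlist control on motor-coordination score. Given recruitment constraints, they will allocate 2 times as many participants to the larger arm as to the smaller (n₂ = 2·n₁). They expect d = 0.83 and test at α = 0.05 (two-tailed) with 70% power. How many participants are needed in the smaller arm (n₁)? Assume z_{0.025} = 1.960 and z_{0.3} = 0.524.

n₁ = 14

With allocation ratio k = n₂/n₁ = 2, Var(x̄₁−x̄₂) = σ²(1/n₁ + 1/(k·n₁)) = σ²·(k+1)/(k·n₁).
So n₁ = (1 + 1/k)·((z_{α/2} + z_β)/d)² = 1.500 × (2.484/0.83)².
n₁ = 1.500 × 8.96 = 13.4.
Round up: n₁ = 14, giving n₂ = 2 × 14 = 28.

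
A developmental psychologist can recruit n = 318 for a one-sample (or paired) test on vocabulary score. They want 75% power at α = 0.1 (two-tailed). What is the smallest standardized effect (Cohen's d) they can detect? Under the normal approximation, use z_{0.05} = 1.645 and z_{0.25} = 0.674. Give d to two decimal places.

For a single sample (or paired design) of n = 318: d_min = (z_{α/2} + z_β)/√n.
z-sum = 1.645 + 0.674 = 2.319.
d_min = 2.319 / √318 = 2.319 / 17.833 = 0.130.

d_min ≈ 0.13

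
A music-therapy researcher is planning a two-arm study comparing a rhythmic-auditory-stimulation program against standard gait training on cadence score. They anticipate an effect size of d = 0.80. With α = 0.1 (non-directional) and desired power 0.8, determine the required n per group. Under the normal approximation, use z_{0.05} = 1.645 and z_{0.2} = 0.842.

For two independent groups with equal n: n = 2·((z_{α/2} + z_β) / d)².
z_{α/2} + z_β = 1.645 + 0.842 = 2.487.
n = 2 × (2.487 / 0.80)² = 2 × 3.109² = 2 × 9.66 = 19.3.
Round up to the next whole participant.

n = 20 per group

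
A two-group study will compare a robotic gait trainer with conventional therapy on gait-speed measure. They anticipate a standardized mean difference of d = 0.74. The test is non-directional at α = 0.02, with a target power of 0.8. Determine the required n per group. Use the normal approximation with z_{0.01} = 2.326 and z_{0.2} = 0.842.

n = 37 per group

For two independent groups with equal n: n = 2·((z_{α/2} + z_β) / d)².
z_{α/2} + z_β = 2.326 + 0.842 = 3.168.
n = 2 × (3.168 / 0.74)² = 2 × 4.281² = 2 × 18.33 = 36.7.
Round up to the next whole participant.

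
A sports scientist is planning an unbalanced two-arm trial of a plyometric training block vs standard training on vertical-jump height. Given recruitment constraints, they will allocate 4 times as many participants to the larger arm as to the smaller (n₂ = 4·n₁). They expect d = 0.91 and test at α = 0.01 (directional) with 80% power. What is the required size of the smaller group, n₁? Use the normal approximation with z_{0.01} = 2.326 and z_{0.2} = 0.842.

n₁ = 16

With allocation ratio k = n₂/n₁ = 4, Var(x̄₁−x̄₂) = σ²(1/n₁ + 1/(k·n₁)) = σ²·(k+1)/(k·n₁).
So n₁ = (1 + 1/k)·((z_{α} + z_β)/d)² = 1.250 × (3.168/0.91)².
n₁ = 1.250 × 12.12 = 15.1.
Round up: n₁ = 16, giving n₂ = 4 × 16 = 64.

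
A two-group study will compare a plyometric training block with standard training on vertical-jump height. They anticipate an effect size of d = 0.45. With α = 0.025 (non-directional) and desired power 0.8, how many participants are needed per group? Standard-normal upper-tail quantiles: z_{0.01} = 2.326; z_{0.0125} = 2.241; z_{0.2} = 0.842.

For two independent groups with equal n: n = 2·((z_{α/2} + z_β) / d)².
z_{α/2} + z_β = 2.241 + 0.842 = 3.083.
n = 2 × (3.083 / 0.45)² = 2 × 6.851² = 2 × 46.94 = 93.9.
Round up to the next whole participant.

n = 94 per group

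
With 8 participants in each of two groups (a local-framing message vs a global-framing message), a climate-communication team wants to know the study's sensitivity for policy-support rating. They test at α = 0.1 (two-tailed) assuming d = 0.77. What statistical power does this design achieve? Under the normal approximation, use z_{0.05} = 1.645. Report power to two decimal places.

power ≈ 0.46

For two equal groups, power = Φ(d·√(n/2) − z_{α/2}).
d·√(n/2) = 0.77 × √(8/2) = 0.77 × 2.000 = 1.540.
z_β = 1.540 − 1.645 = -0.105.
Power = Φ(-0.105) = 0.458.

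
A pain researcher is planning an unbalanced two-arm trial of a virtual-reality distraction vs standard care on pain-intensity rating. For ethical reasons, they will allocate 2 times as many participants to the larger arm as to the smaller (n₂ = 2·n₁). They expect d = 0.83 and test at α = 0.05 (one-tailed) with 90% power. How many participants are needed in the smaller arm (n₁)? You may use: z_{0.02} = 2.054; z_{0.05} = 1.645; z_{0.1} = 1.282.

n₁ = 19

With allocation ratio k = n₂/n₁ = 2, Var(x̄₁−x̄₂) = σ²(1/n₁ + 1/(k·n₁)) = σ²·(k+1)/(k·n₁).
So n₁ = (1 + 1/k)·((z_{α} + z_β)/d)² = 1.500 × (2.927/0.83)².
n₁ = 1.500 × 12.44 = 18.7.
Round up: n₁ = 19, giving n₂ = 2 × 19 = 38.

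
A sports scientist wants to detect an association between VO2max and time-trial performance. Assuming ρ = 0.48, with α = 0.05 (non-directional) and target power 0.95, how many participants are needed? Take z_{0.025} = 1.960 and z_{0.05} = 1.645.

Fisher's z: C = ½·ln((1+r)/(1−r)) = ½·ln(2.8462) = 0.5230.
n = ((z_{α/2} + z_β)/C)² + 3.
(1.960 + 1.645) / 0.5230 = 3.605 / 0.5230 = 6.893.
n = 6.893² + 3 = 47.51 + 3 = 50.5.
Round up.

n = 51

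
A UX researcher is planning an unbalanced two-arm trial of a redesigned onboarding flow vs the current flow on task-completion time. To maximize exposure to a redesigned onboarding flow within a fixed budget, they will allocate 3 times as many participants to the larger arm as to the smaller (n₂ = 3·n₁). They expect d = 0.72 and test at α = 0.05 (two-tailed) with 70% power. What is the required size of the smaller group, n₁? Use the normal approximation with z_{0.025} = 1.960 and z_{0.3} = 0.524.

With allocation ratio k = n₂/n₁ = 3, Var(x̄₁−x̄₂) = σ²(1/n₁ + 1/(k·n₁)) = σ²·(k+1)/(k·n₁).
So n₁ = (1 + 1/k)·((z_{α/2} + z_β)/d)² = 1.333 × (2.484/0.72)².
n₁ = 1.333 × 11.90 = 15.9.
Round up: n₁ = 16, giving n₂ = 3 × 16 = 48.

n₁ = 16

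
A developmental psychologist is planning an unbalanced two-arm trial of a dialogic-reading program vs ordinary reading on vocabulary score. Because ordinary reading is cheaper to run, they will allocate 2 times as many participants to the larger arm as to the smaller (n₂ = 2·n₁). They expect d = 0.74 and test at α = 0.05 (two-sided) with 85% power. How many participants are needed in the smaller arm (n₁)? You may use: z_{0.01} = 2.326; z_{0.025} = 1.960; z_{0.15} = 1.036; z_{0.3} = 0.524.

n₁ = 25

With allocation ratio k = n₂/n₁ = 2, Var(x̄₁−x̄₂) = σ²(1/n₁ + 1/(k·n₁)) = σ²·(k+1)/(k·n₁).
So n₁ = (1 + 1/k)·((z_{α/2} + z_β)/d)² = 1.500 × (2.996/0.74)².
n₁ = 1.500 × 16.39 = 24.6.
Round up: n₁ = 25, giving n₂ = 2 × 25 = 50.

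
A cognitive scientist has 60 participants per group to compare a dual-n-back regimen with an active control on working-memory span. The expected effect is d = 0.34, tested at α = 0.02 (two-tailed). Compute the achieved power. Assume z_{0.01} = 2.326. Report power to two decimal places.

power ≈ 0.32

For two equal groups, power = Φ(d·√(n/2) − z_{α/2}).
d·√(n/2) = 0.34 × √(60/2) = 0.34 × 5.477 = 1.862.
z_β = 1.862 − 2.326 = -0.464.
Power = Φ(-0.464) = 0.321.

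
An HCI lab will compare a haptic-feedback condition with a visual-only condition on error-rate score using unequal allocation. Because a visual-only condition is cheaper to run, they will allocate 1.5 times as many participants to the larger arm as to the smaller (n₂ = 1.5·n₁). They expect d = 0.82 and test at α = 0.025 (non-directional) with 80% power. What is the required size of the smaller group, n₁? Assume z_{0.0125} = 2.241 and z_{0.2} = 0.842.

n₁ = 24

With allocation ratio k = n₂/n₁ = 1.5, Var(x̄₁−x̄₂) = σ²(1/n₁ + 1/(k·n₁)) = σ²·(k+1)/(k·n₁).
So n₁ = (1 + 1/k)·((z_{α/2} + z_β)/d)² = 1.667 × (3.083/0.82)².
n₁ = 1.667 × 14.14 = 23.6.
Round up: n₁ = 24, giving n₂ = 1.5 × 24 = 36.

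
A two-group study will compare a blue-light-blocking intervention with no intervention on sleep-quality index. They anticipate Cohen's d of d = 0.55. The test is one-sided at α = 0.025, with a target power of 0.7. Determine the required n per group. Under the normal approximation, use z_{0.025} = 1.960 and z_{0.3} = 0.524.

For two independent groups with equal n: n = 2·((z_{α} + z_β) / d)².
z_{α} + z_β = 1.960 + 0.524 = 2.484.
n = 2 × (2.484 / 0.55)² = 2 × 4.516² = 2 × 20.40 = 40.8.
Round up to the next whole participant.

n = 41 per group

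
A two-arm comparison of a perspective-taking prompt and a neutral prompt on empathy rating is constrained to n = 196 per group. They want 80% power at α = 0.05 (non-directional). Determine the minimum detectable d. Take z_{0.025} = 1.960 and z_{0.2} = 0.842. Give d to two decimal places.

For two independent groups of n = 196 each: d_min = (z_{α/2} + z_β)·√(2/n).
z-sum = 1.960 + 0.842 = 2.802.
d_min = 2.802 × √(2/196) = 2.802 × 0.1010 = 0.283.

d_min ≈ 0.28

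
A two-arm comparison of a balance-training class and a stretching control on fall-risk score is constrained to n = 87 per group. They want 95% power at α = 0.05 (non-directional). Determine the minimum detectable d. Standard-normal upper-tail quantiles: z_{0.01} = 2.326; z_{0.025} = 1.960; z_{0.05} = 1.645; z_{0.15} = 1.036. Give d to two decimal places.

For two independent groups of n = 87 each: d_min = (z_{α/2} + z_β)·√(2/n).
z-sum = 1.960 + 1.645 = 3.605.
d_min = 3.605 × √(2/87) = 3.605 × 0.1516 = 0.547.

d_min ≈ 0.55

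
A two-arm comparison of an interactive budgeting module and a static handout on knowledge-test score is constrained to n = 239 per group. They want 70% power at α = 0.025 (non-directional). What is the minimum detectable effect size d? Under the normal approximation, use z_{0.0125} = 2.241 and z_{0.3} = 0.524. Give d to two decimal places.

For two independent groups of n = 239 each: d_min = (z_{α/2} + z_β)·√(2/n).
z-sum = 2.241 + 0.524 = 2.765.
d_min = 2.765 × √(2/239) = 2.765 × 0.0915 = 0.253.

d_min ≈ 0.25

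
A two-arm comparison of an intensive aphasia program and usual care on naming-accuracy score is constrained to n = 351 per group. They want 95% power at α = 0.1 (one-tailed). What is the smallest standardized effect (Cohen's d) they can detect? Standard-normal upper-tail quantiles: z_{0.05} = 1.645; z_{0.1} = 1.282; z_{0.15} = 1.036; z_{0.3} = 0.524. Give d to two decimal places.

For two independent groups of n = 351 each: d_min = (z_{α} + z_β)·√(2/n).
z-sum = 1.282 + 1.645 = 2.927.
d_min = 2.927 × √(2/351) = 2.927 × 0.0755 = 0.221.

d_min ≈ 0.22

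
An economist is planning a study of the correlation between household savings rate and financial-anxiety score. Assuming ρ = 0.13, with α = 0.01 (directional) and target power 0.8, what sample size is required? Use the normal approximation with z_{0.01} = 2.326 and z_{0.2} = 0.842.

Fisher's z: C = ½·ln((1+r)/(1−r)) = ½·ln(1.2989) = 0.1307.
n = ((z_{α} + z_β)/C)² + 3.
(2.326 + 0.842) / 0.1307 = 3.168 / 0.1307 = 24.239.
n = 24.239² + 3 = 587.52 + 3 = 590.5.
Round up.

n = 591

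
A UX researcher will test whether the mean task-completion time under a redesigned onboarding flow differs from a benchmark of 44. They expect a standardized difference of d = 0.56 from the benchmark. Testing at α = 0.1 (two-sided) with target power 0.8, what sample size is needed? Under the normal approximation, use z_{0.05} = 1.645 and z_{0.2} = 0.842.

n = 20

For a one-sample test: n = ((z_{α/2} + z_β) / d)².
z_{α/2} + z_β = 1.645 + 0.842 = 2.487.
n = (2.487 / 0.56)² = 4.441² = 19.72.
Round up.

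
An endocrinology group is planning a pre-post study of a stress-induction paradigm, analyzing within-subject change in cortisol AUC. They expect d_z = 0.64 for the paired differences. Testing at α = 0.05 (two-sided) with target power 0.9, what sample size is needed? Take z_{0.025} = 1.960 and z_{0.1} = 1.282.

n = 26 pairs

For a paired (one-sample on differences) test: n = ((z_{α/2} + z_β) / d)².
z_{α/2} + z_β = 1.960 + 1.282 = 3.242.
n = (3.242 / 0.64)² = 5.066² = 25.66.
Round up.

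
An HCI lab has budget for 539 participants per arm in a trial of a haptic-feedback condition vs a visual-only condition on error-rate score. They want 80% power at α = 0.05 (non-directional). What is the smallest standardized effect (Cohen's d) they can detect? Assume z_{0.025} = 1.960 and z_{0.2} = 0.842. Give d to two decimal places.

d_min ≈ 0.17

For two independent groups of n = 539 each: d_min = (z_{α/2} + z_β)·√(2/n).
z-sum = 1.960 + 0.842 = 2.802.
d_min = 2.802 × √(2/539) = 2.802 × 0.0609 = 0.171.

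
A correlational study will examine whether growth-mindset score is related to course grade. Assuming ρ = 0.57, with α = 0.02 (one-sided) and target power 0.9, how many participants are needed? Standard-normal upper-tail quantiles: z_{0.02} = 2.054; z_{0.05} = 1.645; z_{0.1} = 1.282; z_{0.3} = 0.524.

Fisher's z: C = ½·ln((1+r)/(1−r)) = ½·ln(3.6512) = 0.6475.
n = ((z_{α} + z_β)/C)² + 3.
(2.054 + 1.282) / 0.6475 = 3.336 / 0.6475 = 5.152.
n = 5.152² + 3 = 26.54 + 3 = 29.5.
Round up.

n = 30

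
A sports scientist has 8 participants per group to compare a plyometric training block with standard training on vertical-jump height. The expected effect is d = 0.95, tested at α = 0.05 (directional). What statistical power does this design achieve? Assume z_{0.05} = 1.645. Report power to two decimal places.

For two equal groups, power = Φ(d·√(n/2) − z_{α}).
d·√(n/2) = 0.95 × √(8/2) = 0.95 × 2.000 = 1.900.
z_β = 1.900 − 1.645 = 0.255.
Power = Φ(0.255) = 0.601.

power ≈ 0.60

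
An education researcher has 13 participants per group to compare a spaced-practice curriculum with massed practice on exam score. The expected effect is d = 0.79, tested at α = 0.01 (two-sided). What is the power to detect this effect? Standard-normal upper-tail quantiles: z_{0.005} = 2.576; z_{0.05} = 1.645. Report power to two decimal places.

power ≈ 0.29

For two equal groups, power = Φ(d·√(n/2) − z_{α/2}).
d·√(n/2) = 0.79 × √(13/2) = 0.79 × 2.550 = 2.014.
z_β = 2.014 − 2.576 = -0.562.
Power = Φ(-0.562) = 0.287.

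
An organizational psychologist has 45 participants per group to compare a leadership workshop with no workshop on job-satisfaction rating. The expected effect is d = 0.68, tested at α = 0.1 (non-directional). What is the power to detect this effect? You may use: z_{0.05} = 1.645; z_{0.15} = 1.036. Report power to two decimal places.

For two equal groups, power = Φ(d·√(n/2) − z_{α/2}).
d·√(n/2) = 0.68 × √(45/2) = 0.68 × 4.743 = 3.226.
z_β = 3.226 − 1.645 = 1.581.
Power = Φ(1.581) = 0.943.

power ≈ 0.94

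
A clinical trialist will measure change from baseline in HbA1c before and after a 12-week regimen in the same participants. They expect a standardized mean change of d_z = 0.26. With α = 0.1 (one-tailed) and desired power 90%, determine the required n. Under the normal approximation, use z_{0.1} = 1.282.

n = 98 pairs

For a paired (one-sample on differences) test: n = ((z_{α} + z_β) / d)².
z_{α} + z_β = 1.282 + 1.282 = 2.564.
n = (2.564 / 0.26)² = 9.862² = 97.25.
Round up.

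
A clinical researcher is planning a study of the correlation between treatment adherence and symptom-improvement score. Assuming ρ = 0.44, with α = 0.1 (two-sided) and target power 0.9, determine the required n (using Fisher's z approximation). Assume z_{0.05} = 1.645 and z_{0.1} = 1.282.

n = 42

Fisher's z: C = ½·ln((1+r)/(1−r)) = ½·ln(2.5714) = 0.4722.
n = ((z_{α/2} + z_β)/C)² + 3.
(1.645 + 1.282) / 0.4722 = 2.927 / 0.4722 = 6.199.
n = 6.199² + 3 = 38.42 + 3 = 41.4.
Round up.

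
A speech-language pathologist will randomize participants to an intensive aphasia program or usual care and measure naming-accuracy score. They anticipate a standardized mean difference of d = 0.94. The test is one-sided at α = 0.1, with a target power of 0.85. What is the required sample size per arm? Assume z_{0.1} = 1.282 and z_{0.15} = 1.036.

For two independent groups with equal n: n = 2·((z_{α} + z_β) / d)².
z_{α} + z_β = 1.282 + 1.036 = 2.318.
n = 2 × (2.318 / 0.94)² = 2 × 2.466² = 2 × 6.08 = 12.2.
Round up to the next whole participant.

n = 13 per group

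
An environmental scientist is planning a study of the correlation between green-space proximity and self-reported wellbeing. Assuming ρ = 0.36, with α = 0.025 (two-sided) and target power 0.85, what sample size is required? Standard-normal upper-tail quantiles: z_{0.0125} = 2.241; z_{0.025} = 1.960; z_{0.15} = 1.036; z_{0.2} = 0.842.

n = 79

Fisher's z: C = ½·ln((1+r)/(1−r)) = ½·ln(2.1250) = 0.3769.
n = ((z_{α/2} + z_β)/C)² + 3.
(2.241 + 1.036) / 0.3769 = 3.277 / 0.3769 = 8.695.
n = 8.695² + 3 = 75.60 + 3 = 78.6.
Round up.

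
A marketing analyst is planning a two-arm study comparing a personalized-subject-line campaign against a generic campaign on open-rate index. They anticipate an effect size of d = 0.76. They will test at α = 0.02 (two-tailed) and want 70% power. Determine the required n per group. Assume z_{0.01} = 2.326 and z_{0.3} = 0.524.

n = 29 per group

For two independent groups with equal n: n = 2·((z_{α/2} + z_β) / d)².
z_{α/2} + z_β = 2.326 + 0.524 = 2.850.
n = 2 × (2.850 / 0.76)² = 2 × 3.750² = 2 × 14.06 = 28.1.
Round up to the next whole participant.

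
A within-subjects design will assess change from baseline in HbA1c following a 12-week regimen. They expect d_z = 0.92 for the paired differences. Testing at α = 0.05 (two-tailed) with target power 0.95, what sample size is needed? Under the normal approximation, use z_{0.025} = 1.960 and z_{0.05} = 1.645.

n = 16 pairs

For a paired (one-sample on differences) test: n = ((z_{α/2} + z_β) / d)².
z_{α/2} + z_β = 1.960 + 1.645 = 3.605.
n = (3.605 / 0.92)² = 3.918² = 15.35.
Round up.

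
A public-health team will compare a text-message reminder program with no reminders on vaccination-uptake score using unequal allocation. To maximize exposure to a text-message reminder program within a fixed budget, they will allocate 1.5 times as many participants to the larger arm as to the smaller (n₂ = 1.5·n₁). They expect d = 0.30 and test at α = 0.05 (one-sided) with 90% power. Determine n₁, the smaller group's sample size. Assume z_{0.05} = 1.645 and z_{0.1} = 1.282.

With allocation ratio k = n₂/n₁ = 1.5, Var(x̄₁−x̄₂) = σ²(1/n₁ + 1/(k·n₁)) = σ²·(k+1)/(k·n₁).
So n₁ = (1 + 1/k)·((z_{α} + z_β)/d)² = 1.667 × (2.927/0.30)².
n₁ = 1.667 × 95.19 = 158.7.
Round up: n₁ = 159, giving n₂ = ⌈1.5 × 159⌉ = ⌈238.5⌉ = 239.

n₁ = 159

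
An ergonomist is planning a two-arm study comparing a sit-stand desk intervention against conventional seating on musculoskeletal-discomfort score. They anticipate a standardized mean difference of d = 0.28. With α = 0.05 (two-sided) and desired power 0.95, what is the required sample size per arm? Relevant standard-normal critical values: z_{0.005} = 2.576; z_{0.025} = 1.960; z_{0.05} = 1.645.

n = 332 per group

For two independent groups with equal n: n = 2·((z_{α/2} + z_β) / d)².
z_{α/2} + z_β = 1.960 + 1.645 = 3.605.
n = 2 × (3.605 / 0.28)² = 2 × 12.875² = 2 × 165.77 = 331.5.
Round up to the next whole participant.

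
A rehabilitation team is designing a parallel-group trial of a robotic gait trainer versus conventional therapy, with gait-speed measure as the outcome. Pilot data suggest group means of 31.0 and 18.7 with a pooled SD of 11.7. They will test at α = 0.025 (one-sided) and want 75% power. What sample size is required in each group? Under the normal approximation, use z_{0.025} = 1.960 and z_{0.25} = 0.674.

Cohen's d = |M₁ − M₂| / SD_pooled = |31.0 − 18.7| / 11.7 = 12.3 / 11.7 = 1.051.
For two independent groups with equal n: n = 2·((z_{α} + z_β) / d)².
z_{α} + z_β = 1.960 + 0.674 = 2.634.
n = 2 × (2.634 / 1.051)² = 2 × 2.506² = 2 × 6.28 = 12.6.
Round up to the next whole participant.

n = 13 per group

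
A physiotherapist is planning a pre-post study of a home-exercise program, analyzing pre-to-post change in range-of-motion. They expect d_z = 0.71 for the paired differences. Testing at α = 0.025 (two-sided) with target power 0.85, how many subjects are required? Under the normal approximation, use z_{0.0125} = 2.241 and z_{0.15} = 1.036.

For a paired (one-sample on differences) test: n = ((z_{α/2} + z_β) / d)².
z_{α/2} + z_β = 2.241 + 1.036 = 3.277.
n = (3.277 / 0.71)² = 4.615² = 21.30.
Round up.

n = 22 pairs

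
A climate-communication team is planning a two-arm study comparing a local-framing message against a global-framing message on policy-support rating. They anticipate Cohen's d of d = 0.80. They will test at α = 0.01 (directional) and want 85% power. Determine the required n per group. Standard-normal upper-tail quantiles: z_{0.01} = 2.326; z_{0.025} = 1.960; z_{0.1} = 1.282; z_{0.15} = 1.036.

n = 36 per group

For two independent groups with equal n: n = 2·((z_{α} + z_β) / d)².
z_{α} + z_β = 2.326 + 1.036 = 3.362.
n = 2 × (3.362 / 0.80)² = 2 × 4.202² = 2 × 17.66 = 35.3.
Round up to the next whole participant.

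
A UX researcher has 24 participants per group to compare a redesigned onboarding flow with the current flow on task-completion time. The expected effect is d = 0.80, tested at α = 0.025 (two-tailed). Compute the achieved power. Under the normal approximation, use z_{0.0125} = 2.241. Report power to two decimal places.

power ≈ 0.70

For two equal groups, power = Φ(d·√(n/2) − z_{α/2}).
d·√(n/2) = 0.80 × √(24/2) = 0.80 × 3.464 = 2.771.
z_β = 2.771 − 2.241 = 0.530.
Power = Φ(0.530) = 0.702.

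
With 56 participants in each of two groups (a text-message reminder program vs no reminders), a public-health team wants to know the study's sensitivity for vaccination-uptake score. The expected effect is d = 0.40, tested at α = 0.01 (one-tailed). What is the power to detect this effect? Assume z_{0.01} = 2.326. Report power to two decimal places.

For two equal groups, power = Φ(d·√(n/2) − z_{α}).
d·√(n/2) = 0.40 × √(56/2) = 0.40 × 5.292 = 2.117.
z_β = 2.117 − 2.326 = -0.209.
Power = Φ(-0.209) = 0.417.

power ≈ 0.42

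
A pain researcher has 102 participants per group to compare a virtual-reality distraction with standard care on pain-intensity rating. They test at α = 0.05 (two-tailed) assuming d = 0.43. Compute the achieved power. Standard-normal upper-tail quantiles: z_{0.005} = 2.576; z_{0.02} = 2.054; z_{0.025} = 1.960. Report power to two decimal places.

For two equal groups, power = Φ(d·√(n/2) − z_{α/2}).
d·√(n/2) = 0.43 × √(102/2) = 0.43 × 7.141 = 3.071.
z_β = 3.071 − 1.960 = 1.111.
Power = Φ(1.111) = 0.867.

power ≈ 0.87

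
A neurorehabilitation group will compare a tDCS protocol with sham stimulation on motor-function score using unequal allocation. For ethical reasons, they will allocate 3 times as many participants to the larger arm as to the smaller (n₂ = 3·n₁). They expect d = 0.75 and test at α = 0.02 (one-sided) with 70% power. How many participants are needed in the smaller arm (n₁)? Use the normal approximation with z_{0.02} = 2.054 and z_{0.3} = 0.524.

n₁ = 16

With allocation ratio k = n₂/n₁ = 3, Var(x̄₁−x̄₂) = σ²(1/n₁ + 1/(k·n₁)) = σ²·(k+1)/(k·n₁).
So n₁ = (1 + 1/k)·((z_{α} + z_β)/d)² = 1.333 × (2.578/0.75)².
n₁ = 1.333 × 11.82 = 15.8.
Round up: n₁ = 16, giving n₂ = 3 × 16 = 48.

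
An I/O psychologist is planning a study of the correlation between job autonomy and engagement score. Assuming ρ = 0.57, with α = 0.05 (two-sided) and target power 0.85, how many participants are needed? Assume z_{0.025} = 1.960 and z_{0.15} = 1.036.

Fisher's z: C = ½·ln((1+r)/(1−r)) = ½·ln(3.6512) = 0.6475.
n = ((z_{α/2} + z_β)/C)² + 3.
(1.960 + 1.036) / 0.6475 = 2.996 / 0.6475 = 4.627.
n = 4.627² + 3 = 21.41 + 3 = 24.4.
Round up.

n = 25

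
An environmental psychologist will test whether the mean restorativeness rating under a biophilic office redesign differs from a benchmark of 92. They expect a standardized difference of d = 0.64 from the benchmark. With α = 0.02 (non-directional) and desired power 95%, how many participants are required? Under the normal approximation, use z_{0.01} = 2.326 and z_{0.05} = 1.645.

For a one-sample test: n = ((z_{α/2} + z_β) / d)².
z_{α/2} + z_β = 2.326 + 1.645 = 3.971.
n = (3.971 / 0.64)² = 6.205² = 38.50.
Round up.

n = 39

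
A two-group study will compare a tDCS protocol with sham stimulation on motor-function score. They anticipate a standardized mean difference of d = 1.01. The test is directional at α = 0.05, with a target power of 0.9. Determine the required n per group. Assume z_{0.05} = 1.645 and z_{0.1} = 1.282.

n = 17 per group

For two independent groups with equal n: n = 2·((z_{α} + z_β) / d)².
z_{α} + z_β = 1.645 + 1.282 = 2.927.
n = 2 × (2.927 / 1.01)² = 2 × 2.898² = 2 × 8.40 = 16.8.
Round up to the next whole participant.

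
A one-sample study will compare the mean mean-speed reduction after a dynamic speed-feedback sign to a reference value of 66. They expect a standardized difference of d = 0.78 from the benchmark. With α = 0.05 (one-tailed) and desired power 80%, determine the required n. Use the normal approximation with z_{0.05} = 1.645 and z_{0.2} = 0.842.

n = 11

For a one-sample test: n = ((z_{α} + z_β) / d)².
z_{α} + z_β = 1.645 + 0.842 = 2.487.
n = (2.487 / 0.78)² = 3.188² = 10.17.
Round up.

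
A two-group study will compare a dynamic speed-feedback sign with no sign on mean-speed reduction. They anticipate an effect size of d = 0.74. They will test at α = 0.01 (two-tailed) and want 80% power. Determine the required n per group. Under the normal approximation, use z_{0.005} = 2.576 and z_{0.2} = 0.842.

For two independent groups with equal n: n = 2·((z_{α/2} + z_β) / d)².
z_{α/2} + z_β = 2.576 + 0.842 = 3.418.
n = 2 × (3.418 / 0.74)² = 2 × 4.619² = 2 × 21.33 = 42.7.
Round up to the next whole participant.

n = 43 per group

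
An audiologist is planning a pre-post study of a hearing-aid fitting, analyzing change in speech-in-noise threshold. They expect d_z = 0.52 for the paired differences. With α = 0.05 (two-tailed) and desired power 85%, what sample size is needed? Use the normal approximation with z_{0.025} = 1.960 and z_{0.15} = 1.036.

n = 34 pairs

For a paired (one-sample on differences) test: n = ((z_{α/2} + z_β) / d)².
z_{α/2} + z_β = 1.960 + 1.036 = 2.996.
n = (2.996 / 0.52)² = 5.762² = 33.20.
Round up.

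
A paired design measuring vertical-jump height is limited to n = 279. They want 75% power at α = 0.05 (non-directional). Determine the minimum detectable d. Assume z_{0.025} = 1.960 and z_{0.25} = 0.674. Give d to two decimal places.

For a single sample (or paired design) of n = 279: d_min = (z_{α/2} + z_β)/√n.
z-sum = 1.960 + 0.674 = 2.634.
d_min = 2.634 / √279 = 2.634 / 16.703 = 0.158.

d_min ≈ 0.16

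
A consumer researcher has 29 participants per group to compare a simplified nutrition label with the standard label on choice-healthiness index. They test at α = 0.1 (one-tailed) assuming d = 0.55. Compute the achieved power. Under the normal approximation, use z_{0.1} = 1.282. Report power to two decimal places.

power ≈ 0.79

For two equal groups, power = Φ(d·√(n/2) − z_{α}).
d·√(n/2) = 0.55 × √(29/2) = 0.55 × 3.808 = 2.094.
z_β = 2.094 − 1.282 = 0.812.
Power = Φ(0.812) = 0.792.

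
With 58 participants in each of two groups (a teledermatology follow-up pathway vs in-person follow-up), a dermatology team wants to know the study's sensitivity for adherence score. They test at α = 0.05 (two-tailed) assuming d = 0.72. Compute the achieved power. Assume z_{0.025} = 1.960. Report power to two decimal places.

For two equal groups, power = Φ(d·√(n/2) − z_{α/2}).
d·√(n/2) = 0.72 × √(58/2) = 0.72 × 5.385 = 3.877.
z_β = 3.877 − 1.960 = 1.917.
Power = Φ(1.917) = 0.972.

power ≈ 0.97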